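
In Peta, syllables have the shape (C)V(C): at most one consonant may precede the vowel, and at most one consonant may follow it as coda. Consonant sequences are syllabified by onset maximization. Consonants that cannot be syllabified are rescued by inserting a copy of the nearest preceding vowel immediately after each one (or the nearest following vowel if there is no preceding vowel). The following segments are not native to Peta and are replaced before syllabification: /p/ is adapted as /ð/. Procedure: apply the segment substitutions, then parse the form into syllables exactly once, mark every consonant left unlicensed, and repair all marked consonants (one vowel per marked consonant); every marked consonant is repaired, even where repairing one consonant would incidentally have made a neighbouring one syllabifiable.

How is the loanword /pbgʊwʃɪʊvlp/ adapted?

ðʊbʊgʊwʃɪʊvlʊðʊ

Substitution: /p/ → /ð/, giving /ðbgʊwʃɪʊvlð/.
Under (C)V(C), the unsyllabifiable consonants are /ð/, /b/, /l/, /ð/ (at most one coda consonant is licensed; onsets are limited to one consonant).
Each unlicensed consonant becomes the onset of a new syllable: /ð/ → /ðʊ/, /b/ → /bʊ/, /l/ → /lʊ/, /ð/ → /ðʊ/.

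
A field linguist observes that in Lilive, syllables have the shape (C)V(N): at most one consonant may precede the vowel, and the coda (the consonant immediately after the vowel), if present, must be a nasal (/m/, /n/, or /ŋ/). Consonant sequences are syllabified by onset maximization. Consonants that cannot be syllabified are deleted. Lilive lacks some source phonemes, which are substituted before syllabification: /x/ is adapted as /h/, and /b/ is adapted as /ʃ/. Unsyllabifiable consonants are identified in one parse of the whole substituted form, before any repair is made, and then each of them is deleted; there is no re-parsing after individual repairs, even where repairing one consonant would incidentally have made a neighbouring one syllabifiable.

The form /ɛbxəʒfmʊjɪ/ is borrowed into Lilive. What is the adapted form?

Substitution: /b/ → /ʃ/, /x/ → /h/, giving /ɛʃhəʒfmʊjɪ/.
The consonants /ʃ/, /ʒ/, /f/ cannot be parsed into a legal (C)V(N) syllable (only a nasal (/m/, /n/, or /ŋ/) is licensed in coda position; onsets are limited to one consonant).
Deletion applies to /ʃ/, /ʒ/, /f/.

ɛhəmʊjɪ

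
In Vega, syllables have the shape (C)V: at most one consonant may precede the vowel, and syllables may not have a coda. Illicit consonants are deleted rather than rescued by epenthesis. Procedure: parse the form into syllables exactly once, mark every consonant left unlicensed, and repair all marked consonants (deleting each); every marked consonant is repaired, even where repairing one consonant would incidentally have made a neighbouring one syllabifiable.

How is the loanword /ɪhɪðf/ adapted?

Syllabifying with onset maximization leaves /ð/, /f/ stranded (no codas are permitted; onsets are limited to one consonant).
Each unlicensed consonant is deleted: /ð/, /f/.

ɪhɪ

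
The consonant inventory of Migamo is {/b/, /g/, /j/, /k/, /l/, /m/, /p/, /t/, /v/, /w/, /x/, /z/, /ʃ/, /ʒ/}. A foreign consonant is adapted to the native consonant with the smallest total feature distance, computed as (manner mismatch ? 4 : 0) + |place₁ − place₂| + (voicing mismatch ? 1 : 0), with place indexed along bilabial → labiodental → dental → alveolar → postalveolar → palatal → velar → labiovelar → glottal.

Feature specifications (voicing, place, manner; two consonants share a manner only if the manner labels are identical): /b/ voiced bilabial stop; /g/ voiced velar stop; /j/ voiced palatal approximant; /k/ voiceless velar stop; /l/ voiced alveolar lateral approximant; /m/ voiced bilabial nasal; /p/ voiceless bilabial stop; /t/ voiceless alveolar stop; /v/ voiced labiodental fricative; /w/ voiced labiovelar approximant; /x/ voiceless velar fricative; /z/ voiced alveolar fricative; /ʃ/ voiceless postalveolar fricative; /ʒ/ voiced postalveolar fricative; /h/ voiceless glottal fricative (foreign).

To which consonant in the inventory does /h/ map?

/x/ is closest: same manner (fricative), place distance 2 (glottal→velar), same voicing; total 2. Next closest is /ʃ/ at distance 4.

x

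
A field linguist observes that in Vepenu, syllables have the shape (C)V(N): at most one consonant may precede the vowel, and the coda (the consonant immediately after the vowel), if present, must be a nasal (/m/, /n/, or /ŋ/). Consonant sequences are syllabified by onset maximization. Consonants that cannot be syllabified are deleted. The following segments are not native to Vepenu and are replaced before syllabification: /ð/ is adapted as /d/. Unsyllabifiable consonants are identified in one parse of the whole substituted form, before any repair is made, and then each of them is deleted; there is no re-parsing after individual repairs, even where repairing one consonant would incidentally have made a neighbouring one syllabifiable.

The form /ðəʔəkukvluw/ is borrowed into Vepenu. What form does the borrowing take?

dəʔəkulu

Substitution: /ð/ → /d/, giving /dəʔəkukvluw/.
The consonants /k/, /v/, /w/ cannot be parsed into a legal (C)V(N) syllable (only a nasal (/m/, /n/, or /ŋ/) is licensed in coda position; onsets are limited to one consonant).
Deleting the stranded consonants removes /k/, /v/, /w/.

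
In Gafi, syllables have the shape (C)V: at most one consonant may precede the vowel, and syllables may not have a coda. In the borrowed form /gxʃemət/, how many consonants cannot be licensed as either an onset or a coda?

3

Under (C)V, the unsyllabifiable consonants are /g/, /x/, /t/ (no codas are permitted; onsets are limited to one consonant).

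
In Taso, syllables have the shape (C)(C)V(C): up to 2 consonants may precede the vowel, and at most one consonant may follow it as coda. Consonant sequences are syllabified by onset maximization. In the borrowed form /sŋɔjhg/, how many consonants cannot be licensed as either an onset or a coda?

Syllabifying with onset maximization leaves /h/, /g/ stranded (at most one coda consonant is licensed; onsets may contain at most 2 consonants).

2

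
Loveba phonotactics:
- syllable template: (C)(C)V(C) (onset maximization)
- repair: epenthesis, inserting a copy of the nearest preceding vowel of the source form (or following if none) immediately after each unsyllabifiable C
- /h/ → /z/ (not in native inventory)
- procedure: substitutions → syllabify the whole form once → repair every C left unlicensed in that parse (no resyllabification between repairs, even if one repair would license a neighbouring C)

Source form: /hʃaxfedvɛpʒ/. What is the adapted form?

Substitution: /h/ → /z/, giving /zʃaxfedvɛpʒ/.
The consonants /ʒ/ cannot be parsed into a legal (C)(C)V(C) syllable (at most one coda consonant is licensed; onsets may contain at most 2 consonants).
Each unlicensed consonant becomes the onset of a new syllable: /ʒ/ → /ʒɛ/.

zʃaxfedvɛpʒɛ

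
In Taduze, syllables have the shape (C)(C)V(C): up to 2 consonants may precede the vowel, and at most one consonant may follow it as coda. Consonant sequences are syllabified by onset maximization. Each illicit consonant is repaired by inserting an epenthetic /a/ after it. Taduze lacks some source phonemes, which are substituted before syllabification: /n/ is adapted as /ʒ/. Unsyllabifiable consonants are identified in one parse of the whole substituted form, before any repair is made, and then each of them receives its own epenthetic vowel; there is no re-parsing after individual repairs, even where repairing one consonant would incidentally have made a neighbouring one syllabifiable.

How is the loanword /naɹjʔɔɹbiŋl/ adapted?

ʒaɹjʔɔɹbiŋla

Substitution: /n/ → /ʒ/, giving /ʒaɹjʔɔɹbiŋl/.
The consonants /l/ cannot be parsed into a legal (C)(C)V(C) syllable (at most one coda consonant is licensed; onsets may contain at most 2 consonants).
Each unlicensed consonant becomes the onset of a new syllable: /l/ → /la/.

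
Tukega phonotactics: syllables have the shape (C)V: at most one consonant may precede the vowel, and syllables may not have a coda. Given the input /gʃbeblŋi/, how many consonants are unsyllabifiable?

4

Under (C)V, the unsyllabifiable consonants are /g/, /ʃ/, /b/, /l/ (no codas are permitted; onsets are limited to one consonant).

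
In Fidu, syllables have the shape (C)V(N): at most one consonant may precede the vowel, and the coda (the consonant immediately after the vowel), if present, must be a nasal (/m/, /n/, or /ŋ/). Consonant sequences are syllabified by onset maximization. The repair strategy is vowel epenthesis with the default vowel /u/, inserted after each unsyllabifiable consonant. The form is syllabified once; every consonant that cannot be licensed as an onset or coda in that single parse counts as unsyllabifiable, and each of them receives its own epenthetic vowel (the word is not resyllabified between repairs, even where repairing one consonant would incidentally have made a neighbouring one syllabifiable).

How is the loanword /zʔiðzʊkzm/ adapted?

zuʔiðuzʊkuzumu

Syllabifying with onset maximization leaves /z/, /ð/, /k/, /z/, /m/ stranded (only a nasal (/m/, /n/, or /ŋ/) is licensed in coda position; onsets are limited to one consonant).
Each unlicensed consonant becomes the onset of a new syllable: /z/ → /zu/, /ð/ → /ðu/, /k/ → /ku/, /z/ → /zu/, /m/ → /mu/.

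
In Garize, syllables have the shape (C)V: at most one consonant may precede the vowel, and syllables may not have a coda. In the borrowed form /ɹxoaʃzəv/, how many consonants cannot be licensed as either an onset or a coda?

Syllabifying with onset maximization leaves /ɹ/, /ʃ/, /v/ stranded (no codas are permitted; onsets are limited to one consonant).

3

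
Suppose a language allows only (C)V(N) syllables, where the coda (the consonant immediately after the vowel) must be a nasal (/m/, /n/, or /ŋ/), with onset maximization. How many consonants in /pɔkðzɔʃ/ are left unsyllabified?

3

The consonants /k/, /ð/, /ʃ/ cannot be parsed into a legal (C)V(N) syllable (only a nasal (/m/, /n/, or /ŋ/) is licensed in coda position; onsets are limited to one consonant).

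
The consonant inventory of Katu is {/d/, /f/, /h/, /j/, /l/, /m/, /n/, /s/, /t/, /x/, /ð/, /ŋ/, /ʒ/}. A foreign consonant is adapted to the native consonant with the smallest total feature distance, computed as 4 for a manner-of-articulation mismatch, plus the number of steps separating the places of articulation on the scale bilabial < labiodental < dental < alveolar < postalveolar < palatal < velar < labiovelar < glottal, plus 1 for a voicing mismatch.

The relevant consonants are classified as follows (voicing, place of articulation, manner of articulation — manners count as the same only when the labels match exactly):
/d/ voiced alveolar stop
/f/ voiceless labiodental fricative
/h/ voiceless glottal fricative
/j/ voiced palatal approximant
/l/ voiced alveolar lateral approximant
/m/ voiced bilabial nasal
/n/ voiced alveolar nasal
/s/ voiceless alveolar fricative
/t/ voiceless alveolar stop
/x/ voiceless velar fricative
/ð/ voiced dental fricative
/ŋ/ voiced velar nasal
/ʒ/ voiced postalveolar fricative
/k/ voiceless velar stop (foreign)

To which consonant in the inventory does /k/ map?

/t/ is closest: same manner (stop), place distance 3 (velar→alveolar), same voicing; total 3. Next closest is /d/ at distance 4.

t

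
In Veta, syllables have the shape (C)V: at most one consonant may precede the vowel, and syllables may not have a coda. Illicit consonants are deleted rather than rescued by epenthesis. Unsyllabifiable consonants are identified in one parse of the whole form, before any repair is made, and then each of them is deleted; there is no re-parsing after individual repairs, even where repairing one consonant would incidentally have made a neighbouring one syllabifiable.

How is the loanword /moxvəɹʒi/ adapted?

movəʒi

Under (C)V, the unsyllabifiable consonants are /x/, /ɹ/ (no codas are permitted; onsets are limited to one consonant).
Deleting the stranded consonants removes /x/, /ɹ/.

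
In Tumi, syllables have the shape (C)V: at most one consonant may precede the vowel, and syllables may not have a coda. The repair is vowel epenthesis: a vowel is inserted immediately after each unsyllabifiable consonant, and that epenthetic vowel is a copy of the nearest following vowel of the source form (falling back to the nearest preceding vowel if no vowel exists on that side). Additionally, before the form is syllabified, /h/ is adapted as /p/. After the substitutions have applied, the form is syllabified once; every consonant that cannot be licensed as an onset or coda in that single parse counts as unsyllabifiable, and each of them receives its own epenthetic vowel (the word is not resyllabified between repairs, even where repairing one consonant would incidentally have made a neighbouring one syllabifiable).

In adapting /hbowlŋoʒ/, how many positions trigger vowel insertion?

After substitution the input is /pbowlŋoʒ/.
The unsyllabifiable consonants are /p/, /w/, /l/, /ʒ/; each receives one epenthetic vowel.

4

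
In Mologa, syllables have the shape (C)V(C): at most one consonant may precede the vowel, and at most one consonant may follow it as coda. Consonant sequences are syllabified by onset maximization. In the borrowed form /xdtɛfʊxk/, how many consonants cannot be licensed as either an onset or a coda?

3

Under (C)V(C), the unsyllabifiable consonants are /x/, /d/, /k/ (at most one coda consonant is licensed; onsets are limited to one consonant).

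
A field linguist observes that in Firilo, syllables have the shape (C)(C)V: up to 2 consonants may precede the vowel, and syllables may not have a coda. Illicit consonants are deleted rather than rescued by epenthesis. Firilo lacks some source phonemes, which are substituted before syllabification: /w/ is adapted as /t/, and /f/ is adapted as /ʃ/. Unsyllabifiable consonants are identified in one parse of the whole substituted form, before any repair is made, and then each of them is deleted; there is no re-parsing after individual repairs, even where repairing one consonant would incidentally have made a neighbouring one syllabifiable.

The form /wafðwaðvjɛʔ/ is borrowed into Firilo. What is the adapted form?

taðtavjɛ

Substitution: /w/ → /t/, /f/ → /ʃ/, giving /taʃðtaðvjɛʔ/.
The consonants /ʃ/, /ð/, /ʔ/ cannot be parsed into a legal (C)(C)V syllable (no codas are permitted; onsets may contain at most 2 consonants).
Deleting the stranded consonants removes /ʃ/, /ð/, /ʔ/.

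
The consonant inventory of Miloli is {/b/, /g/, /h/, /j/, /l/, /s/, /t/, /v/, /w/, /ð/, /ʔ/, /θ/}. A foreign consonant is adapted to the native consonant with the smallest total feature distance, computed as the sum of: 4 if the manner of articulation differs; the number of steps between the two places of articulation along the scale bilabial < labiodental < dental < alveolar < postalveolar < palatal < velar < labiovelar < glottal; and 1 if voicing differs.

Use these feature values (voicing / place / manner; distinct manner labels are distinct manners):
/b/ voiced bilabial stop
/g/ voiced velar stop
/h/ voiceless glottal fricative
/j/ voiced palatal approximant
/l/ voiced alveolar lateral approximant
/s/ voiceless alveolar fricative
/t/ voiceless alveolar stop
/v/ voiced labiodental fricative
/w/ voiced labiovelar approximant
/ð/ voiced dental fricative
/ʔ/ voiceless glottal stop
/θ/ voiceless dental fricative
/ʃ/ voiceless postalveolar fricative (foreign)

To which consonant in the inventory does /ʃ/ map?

/s/ is closest: same manner (fricative), place distance 1 (postalveolar→alveolar), same voicing; total 1. Next closest is /θ/ at distance 2.

s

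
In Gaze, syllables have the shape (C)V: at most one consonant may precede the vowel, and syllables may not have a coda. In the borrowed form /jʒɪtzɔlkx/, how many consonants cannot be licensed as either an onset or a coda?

5

Under (C)V, the unsyllabifiable consonants are /j/, /t/, /l/, /k/, /x/ (no codas are permitted; onsets are limited to one consonant).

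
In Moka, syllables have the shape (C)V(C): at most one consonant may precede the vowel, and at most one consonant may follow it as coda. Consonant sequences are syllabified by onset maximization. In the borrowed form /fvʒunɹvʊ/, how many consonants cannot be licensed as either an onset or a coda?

3

The consonants /f/, /v/, /ɹ/ cannot be parsed into a legal (C)V(C) syllable (at most one coda consonant is licensed; onsets are limited to one consonant).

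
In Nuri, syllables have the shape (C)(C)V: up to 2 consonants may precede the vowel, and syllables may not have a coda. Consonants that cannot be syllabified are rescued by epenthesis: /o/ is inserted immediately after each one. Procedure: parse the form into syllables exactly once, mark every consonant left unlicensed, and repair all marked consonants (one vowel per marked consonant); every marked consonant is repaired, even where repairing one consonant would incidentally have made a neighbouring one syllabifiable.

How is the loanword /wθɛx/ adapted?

Syllabifying with onset maximization leaves /x/ stranded (no codas are permitted; onsets may contain at most 2 consonants).
Epenthesis after each stranded consonant: /x/ → /xo/.

wθɛxo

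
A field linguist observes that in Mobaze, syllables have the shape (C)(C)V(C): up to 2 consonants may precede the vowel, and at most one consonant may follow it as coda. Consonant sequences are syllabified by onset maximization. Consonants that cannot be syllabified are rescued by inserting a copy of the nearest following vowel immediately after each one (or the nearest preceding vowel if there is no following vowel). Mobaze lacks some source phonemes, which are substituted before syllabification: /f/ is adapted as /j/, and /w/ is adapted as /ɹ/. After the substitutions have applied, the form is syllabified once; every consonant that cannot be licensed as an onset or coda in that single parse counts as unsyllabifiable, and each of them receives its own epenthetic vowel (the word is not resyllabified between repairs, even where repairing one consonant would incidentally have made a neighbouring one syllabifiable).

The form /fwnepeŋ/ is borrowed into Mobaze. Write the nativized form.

Substitution: /f/ → /j/, /w/ → /ɹ/, giving /jɹnepeŋ/.
The consonants /j/ cannot be parsed into a legal (C)(C)V(C) syllable (at most one coda consonant is licensed; onsets may contain at most 2 consonants).
Each unlicensed consonant becomes the onset of a new syllable: /j/ → /je/.

jeɹnepeŋ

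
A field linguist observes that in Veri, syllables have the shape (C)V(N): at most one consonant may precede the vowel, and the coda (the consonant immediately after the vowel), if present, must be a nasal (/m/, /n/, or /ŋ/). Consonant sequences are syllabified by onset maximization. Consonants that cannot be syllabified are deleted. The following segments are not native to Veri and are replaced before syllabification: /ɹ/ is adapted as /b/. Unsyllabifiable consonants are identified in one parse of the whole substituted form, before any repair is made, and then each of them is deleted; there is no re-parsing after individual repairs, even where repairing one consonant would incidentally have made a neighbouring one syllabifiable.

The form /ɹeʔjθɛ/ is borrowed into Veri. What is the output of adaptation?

Substitution: /ɹ/ → /b/, giving /beʔjθɛ/.
Under (C)V(N), the unsyllabifiable consonants are /ʔ/, /j/ (only a nasal (/m/, /n/, or /ŋ/) is licensed in coda position; onsets are limited to one consonant).
Deleting the stranded consonants removes /ʔ/, /j/.

beθɛ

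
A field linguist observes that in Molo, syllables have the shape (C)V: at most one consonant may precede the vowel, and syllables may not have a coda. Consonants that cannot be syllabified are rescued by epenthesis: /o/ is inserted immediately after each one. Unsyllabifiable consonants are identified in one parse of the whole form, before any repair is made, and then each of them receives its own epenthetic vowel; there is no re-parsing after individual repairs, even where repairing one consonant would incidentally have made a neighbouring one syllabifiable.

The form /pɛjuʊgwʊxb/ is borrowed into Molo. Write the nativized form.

pɛjuʊgowʊxobo

Under (C)V, the unsyllabifiable consonants are /g/, /x/, /b/ (no codas are permitted; onsets are limited to one consonant).
Inserting the epenthetic vowel yields /g/ → /go/, /x/ → /xo/, /b/ → /bo/.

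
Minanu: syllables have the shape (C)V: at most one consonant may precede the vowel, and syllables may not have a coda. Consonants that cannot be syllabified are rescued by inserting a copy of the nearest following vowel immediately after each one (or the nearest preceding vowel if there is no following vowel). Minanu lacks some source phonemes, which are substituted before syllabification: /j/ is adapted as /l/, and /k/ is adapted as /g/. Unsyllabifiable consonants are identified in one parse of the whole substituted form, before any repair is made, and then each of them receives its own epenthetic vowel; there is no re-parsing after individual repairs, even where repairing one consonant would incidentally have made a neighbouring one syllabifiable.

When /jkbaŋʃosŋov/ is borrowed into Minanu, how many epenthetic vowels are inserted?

After substitution the input is /lgbaŋʃosŋov/.
The unsyllabifiable consonants are /l/, /g/, /ŋ/, /s/, /v/; each receives one epenthetic vowel.

5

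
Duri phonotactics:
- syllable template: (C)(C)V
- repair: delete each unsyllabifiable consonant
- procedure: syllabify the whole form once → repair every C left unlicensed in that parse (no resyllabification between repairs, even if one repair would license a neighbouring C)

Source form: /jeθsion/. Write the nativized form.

jeθsio

Syllabifying with onset maximization leaves /n/ stranded (no codas are permitted; onsets may contain at most 2 consonants).
Each unlicensed consonant is deleted: /n/.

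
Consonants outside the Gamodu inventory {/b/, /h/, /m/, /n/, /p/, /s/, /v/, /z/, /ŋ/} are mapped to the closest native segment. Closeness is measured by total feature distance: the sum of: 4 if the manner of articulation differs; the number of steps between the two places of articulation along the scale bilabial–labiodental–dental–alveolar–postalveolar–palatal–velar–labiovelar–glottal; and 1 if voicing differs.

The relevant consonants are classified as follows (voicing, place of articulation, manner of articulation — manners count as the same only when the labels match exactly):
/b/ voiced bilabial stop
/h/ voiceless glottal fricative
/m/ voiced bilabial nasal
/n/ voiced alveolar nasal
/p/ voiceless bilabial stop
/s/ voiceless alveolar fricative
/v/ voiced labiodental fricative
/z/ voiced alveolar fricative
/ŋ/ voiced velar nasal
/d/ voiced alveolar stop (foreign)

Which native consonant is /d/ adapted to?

b

/b/ is closest: same manner (stop), place distance 3 (alveolar→bilabial), same voicing; total 3. Next closest is /n/ at distance 4.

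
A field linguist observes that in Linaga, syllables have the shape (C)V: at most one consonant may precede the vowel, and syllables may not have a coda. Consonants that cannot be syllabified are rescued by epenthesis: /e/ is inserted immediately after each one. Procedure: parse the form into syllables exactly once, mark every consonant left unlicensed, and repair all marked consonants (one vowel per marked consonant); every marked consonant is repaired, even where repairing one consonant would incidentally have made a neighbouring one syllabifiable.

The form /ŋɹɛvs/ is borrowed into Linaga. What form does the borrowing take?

ŋeɹɛvese

Syllabifying with onset maximization leaves /ŋ/, /v/, /s/ stranded (no codas are permitted; onsets are limited to one consonant).
Each unlicensed consonant becomes the onset of a new syllable: /ŋ/ → /ŋe/, /v/ → /ve/, /s/ → /se/.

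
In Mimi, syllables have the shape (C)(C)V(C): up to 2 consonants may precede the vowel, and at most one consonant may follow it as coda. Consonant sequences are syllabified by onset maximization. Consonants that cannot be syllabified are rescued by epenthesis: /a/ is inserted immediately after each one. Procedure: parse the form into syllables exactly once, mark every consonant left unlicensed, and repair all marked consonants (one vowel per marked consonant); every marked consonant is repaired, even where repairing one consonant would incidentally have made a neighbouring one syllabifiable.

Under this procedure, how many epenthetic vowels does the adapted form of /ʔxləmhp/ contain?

3

The unsyllabifiable consonants are /ʔ/, /h/, /p/; each receives one epenthetic vowel.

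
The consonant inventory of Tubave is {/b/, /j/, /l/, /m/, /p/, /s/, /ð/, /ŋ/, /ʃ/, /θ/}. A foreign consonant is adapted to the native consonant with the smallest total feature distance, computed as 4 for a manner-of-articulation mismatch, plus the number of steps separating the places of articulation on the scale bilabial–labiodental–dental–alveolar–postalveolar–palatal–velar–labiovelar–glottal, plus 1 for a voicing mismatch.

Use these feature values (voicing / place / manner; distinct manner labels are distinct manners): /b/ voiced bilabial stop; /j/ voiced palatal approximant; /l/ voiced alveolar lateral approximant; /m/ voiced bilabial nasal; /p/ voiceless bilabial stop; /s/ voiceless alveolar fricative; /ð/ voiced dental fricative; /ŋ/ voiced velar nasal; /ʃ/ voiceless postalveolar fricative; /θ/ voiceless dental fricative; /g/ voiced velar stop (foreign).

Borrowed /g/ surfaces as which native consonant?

ŋ

/ŋ/ is closest: manner differs (stop→nasal, +4), place distance 0 (velar→velar), same voicing; total 4. Next closest is /j/ at distance 5.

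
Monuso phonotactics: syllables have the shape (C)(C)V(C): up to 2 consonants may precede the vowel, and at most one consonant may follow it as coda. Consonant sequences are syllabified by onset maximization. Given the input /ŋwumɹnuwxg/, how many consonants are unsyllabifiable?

2

The consonants /x/, /g/ cannot be parsed into a legal (C)(C)V(C) syllable (at most one coda consonant is licensed; onsets may contain at most 2 consonants).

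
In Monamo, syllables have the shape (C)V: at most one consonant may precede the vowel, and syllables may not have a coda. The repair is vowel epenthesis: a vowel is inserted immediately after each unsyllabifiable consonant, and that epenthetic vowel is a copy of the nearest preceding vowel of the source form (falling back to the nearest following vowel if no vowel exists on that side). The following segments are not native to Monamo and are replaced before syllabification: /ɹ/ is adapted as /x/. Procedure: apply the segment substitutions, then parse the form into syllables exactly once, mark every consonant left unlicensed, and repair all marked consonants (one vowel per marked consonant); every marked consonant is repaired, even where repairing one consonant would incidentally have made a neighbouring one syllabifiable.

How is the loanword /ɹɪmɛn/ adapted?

Substitution: /ɹ/ → /x/, giving /xɪmɛn/.
The consonants /n/ cannot be parsed into a legal (C)V syllable (no codas are permitted; onsets are limited to one consonant).
Each unlicensed consonant becomes the onset of a new syllable: /n/ → /nɛ/.

xɪmɛnɛ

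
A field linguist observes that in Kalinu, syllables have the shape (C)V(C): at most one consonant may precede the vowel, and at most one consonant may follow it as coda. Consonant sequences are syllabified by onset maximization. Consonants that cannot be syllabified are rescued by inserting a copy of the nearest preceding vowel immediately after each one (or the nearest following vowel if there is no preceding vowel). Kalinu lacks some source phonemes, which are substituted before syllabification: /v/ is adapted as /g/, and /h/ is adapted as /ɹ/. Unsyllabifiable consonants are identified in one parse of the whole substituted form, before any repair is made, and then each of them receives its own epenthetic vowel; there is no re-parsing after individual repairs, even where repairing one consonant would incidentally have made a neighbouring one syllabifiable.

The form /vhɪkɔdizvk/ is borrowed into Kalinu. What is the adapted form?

gɪɹɪkɔdizgiki

Substitution: /v/ → /g/, /h/ → /ɹ/, giving /gɹɪkɔdizgk/.
Under (C)V(C), the unsyllabifiable consonants are /g/, /g/, /k/ (at most one coda consonant is licensed; onsets are limited to one consonant).
Epenthesis after each stranded consonant: /g/ → /gɪ/, /g/ → /gi/, /k/ → /ki/.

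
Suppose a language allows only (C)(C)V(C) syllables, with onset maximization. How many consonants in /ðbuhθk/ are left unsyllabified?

The consonants /θ/, /k/ cannot be parsed into a legal (C)(C)V(C) syllable (at most one coda consonant is licensed; onsets may contain at most 2 consonants).

2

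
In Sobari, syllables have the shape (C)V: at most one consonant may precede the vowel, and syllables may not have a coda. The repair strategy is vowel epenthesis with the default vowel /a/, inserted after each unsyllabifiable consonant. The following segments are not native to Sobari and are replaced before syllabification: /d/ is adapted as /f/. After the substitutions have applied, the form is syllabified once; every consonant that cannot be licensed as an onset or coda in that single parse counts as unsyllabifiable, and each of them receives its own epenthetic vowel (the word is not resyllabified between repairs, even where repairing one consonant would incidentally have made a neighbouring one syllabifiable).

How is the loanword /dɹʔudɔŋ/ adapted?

faɹaʔufɔŋa

Substitution: /d/ → /f/, giving /fɹʔufɔŋ/.
The consonants /f/, /ɹ/, /ŋ/ cannot be parsed into a legal (C)V syllable (no codas are permitted; onsets are limited to one consonant).
Epenthesis after each stranded consonant: /f/ → /fa/, /ɹ/ → /ɹa/, /ŋ/ → /ŋa/.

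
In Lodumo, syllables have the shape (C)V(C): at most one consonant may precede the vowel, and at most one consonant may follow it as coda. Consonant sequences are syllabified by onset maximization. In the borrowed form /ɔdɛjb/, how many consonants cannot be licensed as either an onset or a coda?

1

Under (C)V(C), the unsyllabifiable consonants are /b/ (at most one coda consonant is licensed; onsets are limited to one consonant).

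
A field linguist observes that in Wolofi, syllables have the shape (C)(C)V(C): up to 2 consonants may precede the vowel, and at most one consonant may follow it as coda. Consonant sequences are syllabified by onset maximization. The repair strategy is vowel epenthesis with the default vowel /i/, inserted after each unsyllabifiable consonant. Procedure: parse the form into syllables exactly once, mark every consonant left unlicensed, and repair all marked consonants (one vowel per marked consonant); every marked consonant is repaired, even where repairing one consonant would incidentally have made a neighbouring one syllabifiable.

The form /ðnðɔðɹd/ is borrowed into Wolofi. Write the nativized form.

Syllabifying with onset maximization leaves /ð/, /ɹ/, /d/ stranded (at most one coda consonant is licensed; onsets may contain at most 2 consonants).
Each unlicensed consonant becomes the onset of a new syllable: /ð/ → /ði/, /ɹ/ → /ɹi/, /d/ → /di/.

ðinðɔðɹidi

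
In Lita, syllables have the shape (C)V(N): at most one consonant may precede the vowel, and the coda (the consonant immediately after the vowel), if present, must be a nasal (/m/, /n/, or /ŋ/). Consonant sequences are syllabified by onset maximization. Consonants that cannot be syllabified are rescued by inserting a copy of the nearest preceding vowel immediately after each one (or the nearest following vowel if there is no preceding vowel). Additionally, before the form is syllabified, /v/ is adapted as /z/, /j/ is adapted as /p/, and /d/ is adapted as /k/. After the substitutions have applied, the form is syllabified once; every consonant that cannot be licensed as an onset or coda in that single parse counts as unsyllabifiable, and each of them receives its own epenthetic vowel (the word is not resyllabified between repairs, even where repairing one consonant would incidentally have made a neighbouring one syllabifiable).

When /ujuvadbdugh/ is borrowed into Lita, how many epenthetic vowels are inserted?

4

After substitution the input is /upuzakbkugh/.
The unsyllabifiable consonants are /k/, /b/, /g/, /h/; each receives one epenthetic vowel.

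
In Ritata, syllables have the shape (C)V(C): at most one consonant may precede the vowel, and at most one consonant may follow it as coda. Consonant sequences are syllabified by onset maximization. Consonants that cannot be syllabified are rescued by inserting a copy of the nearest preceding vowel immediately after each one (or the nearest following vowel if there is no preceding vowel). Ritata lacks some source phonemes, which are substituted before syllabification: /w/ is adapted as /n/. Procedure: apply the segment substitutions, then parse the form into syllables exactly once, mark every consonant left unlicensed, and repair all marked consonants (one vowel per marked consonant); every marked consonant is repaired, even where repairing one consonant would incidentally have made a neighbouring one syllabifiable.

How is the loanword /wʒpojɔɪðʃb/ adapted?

noʒopojɔɪðʃɪbɪ

Substitution: /w/ → /n/, giving /nʒpojɔɪðʃb/.
The consonants /n/, /ʒ/, /ʃ/, /b/ cannot be parsed into a legal (C)V(C) syllable (at most one coda consonant is licensed; onsets are limited to one consonant).
Epenthesis after each stranded consonant: /n/ → /no/, /ʒ/ → /ʒo/, /ʃ/ → /ʃɪ/, /b/ → /bɪ/.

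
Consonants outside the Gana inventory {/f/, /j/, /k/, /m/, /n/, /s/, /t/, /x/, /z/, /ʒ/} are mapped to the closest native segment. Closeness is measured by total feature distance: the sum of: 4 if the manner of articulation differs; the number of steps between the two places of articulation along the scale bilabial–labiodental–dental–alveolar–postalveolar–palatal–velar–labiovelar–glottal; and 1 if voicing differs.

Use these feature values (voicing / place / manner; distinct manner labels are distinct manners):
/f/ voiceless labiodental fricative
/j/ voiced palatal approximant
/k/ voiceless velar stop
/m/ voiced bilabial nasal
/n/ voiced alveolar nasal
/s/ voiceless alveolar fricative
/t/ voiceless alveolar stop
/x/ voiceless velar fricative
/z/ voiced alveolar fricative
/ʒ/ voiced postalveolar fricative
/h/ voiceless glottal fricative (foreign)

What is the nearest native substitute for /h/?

/x/ is closest: same manner (fricative), place distance 2 (glottal→velar), same voicing; total 2. Next closest is /s/ at distance 5.

x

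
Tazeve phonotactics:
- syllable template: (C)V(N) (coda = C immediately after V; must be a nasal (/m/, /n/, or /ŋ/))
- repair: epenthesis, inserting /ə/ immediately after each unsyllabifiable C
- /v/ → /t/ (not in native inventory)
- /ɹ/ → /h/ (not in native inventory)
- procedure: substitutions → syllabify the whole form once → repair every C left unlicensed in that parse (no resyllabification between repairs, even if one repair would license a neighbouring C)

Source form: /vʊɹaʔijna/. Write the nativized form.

tʊhaʔijəna

Substitution: /v/ → /t/, /ɹ/ → /h/, giving /tʊhaʔijna/.
The consonants /j/ cannot be parsed into a legal (C)V(N) syllable (only a nasal (/m/, /n/, or /ŋ/) is licensed in coda position; onsets are limited to one consonant).
Inserting the epenthetic vowel yields /j/ → /jə/.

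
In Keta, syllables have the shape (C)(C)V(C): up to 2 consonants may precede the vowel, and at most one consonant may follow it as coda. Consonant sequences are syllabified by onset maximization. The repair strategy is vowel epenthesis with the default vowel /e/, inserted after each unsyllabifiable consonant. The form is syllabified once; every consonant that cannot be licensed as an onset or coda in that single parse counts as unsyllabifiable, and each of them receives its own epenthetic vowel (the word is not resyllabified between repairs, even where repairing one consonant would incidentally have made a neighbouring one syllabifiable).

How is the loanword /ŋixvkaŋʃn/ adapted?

Syllabifying with onset maximization leaves /ʃ/, /n/ stranded (at most one coda consonant is licensed; onsets may contain at most 2 consonants).
Epenthesis after each stranded consonant: /ʃ/ → /ʃe/, /n/ → /ne/.

ŋixvkaŋʃene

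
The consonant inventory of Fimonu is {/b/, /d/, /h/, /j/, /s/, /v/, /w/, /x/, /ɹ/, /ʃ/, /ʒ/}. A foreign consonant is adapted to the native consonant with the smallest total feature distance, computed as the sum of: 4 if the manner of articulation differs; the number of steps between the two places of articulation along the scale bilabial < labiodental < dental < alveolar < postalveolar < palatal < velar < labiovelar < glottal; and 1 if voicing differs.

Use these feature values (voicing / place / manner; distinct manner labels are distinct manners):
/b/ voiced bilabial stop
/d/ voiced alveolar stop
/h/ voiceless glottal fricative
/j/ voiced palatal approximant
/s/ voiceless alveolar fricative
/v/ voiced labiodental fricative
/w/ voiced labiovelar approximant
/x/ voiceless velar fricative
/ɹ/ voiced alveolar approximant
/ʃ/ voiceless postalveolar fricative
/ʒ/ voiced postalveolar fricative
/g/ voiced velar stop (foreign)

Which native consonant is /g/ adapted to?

d

/d/ is closest: same manner (stop), place distance 3 (velar→alveolar), same voicing; total 3. Next closest is /j/ at distance 5.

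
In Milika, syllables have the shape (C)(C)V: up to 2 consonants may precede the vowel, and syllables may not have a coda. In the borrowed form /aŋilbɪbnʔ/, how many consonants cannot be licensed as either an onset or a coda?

3

The consonants /b/, /n/, /ʔ/ cannot be parsed into a legal (C)(C)V syllable (no codas are permitted; onsets may contain at most 2 consonants).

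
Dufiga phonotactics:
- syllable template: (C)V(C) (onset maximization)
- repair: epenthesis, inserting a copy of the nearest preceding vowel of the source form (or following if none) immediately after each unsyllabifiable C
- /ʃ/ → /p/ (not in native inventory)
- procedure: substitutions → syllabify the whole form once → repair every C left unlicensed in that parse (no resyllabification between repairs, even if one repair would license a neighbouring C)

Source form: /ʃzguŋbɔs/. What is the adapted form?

Substitution: /ʃ/ → /p/, giving /pzguŋbɔs/.
Syllabifying with onset maximization leaves /p/, /z/ stranded (at most one coda consonant is licensed; onsets are limited to one consonant).
Each unlicensed consonant becomes the onset of a new syllable: /p/ → /pu/, /z/ → /zu/.

puzuguŋbɔs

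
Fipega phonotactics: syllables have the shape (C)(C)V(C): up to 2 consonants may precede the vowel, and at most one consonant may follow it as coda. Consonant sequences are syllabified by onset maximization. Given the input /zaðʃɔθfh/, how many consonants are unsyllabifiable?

Under (C)(C)V(C), the unsyllabifiable consonants are /f/, /h/ (at most one coda consonant is licensed; onsets may contain at most 2 consonants).

2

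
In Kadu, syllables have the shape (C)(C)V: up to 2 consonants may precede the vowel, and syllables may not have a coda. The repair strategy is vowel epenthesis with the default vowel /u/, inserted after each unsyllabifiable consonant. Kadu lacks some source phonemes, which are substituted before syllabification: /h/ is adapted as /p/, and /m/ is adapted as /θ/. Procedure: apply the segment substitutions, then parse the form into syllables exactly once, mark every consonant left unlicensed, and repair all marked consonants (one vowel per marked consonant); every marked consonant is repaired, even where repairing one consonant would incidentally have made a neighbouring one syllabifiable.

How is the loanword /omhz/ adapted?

oθupuzu

Substitution: /m/ → /θ/, /h/ → /p/, giving /oθpz/.
Under (C)(C)V, the unsyllabifiable consonants are /θ/, /p/, /z/ (no codas are permitted; onsets may contain at most 2 consonants).
Epenthesis after each stranded consonant: /θ/ → /θu/, /p/ → /pu/, /z/ → /zu/.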